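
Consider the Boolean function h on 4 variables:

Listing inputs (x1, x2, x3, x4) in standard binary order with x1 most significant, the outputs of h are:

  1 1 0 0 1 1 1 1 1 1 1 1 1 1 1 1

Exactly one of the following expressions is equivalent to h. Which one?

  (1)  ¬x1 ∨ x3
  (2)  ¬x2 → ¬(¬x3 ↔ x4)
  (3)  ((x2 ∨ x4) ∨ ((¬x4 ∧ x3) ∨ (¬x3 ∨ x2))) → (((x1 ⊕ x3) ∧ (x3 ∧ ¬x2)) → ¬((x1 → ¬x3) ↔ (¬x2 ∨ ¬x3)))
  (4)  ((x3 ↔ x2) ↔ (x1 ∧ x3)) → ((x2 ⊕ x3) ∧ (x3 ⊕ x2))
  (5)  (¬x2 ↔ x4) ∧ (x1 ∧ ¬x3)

(1) disagrees with h on (0,0,1,0) (formula → 1, table → 0); rule it out.
(2) disagrees with h on (0,0,0,1) (formula → 0, table → 1); rule it out.
(4) disagrees with h on (0,0,1,0) (formula → 1, table → 0); rule it out.
(5) disagrees with h on (0,0,0,0) (formula → 0, table → 1); rule it out.
Only (3) survives; checking it on all 16 rows confirms it matches h.

3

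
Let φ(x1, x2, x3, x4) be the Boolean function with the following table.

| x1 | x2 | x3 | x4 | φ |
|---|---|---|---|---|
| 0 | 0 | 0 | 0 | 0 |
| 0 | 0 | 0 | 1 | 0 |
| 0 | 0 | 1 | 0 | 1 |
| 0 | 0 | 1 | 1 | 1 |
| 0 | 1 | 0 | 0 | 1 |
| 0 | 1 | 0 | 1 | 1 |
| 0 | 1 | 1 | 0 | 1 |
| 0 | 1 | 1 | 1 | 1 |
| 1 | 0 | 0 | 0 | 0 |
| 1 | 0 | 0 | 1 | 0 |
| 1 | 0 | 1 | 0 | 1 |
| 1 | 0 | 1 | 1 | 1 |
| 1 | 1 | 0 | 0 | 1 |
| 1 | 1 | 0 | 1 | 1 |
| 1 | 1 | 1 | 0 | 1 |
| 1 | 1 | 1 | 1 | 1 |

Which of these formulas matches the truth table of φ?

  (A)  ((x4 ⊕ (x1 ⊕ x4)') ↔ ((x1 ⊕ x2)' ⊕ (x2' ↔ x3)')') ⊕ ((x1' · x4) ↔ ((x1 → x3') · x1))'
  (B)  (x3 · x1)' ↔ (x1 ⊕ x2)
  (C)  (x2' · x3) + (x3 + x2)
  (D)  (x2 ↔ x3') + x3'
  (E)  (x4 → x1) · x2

(A) disagrees with φ on (0,0,0,0) (formula → 1, table → 0); rule it out.
(B) disagrees with φ on (0,0,1,0) (formula → 0, table → 1); rule it out.
(D) disagrees with φ on (0,0,0,0) (formula → 1, table → 0); rule it out.
(E) disagrees with φ on (0,0,1,0) (formula → 0, table → 1); rule it out.
(C) is the remaining candidate, and it agrees with φ on all 16 inputs.

C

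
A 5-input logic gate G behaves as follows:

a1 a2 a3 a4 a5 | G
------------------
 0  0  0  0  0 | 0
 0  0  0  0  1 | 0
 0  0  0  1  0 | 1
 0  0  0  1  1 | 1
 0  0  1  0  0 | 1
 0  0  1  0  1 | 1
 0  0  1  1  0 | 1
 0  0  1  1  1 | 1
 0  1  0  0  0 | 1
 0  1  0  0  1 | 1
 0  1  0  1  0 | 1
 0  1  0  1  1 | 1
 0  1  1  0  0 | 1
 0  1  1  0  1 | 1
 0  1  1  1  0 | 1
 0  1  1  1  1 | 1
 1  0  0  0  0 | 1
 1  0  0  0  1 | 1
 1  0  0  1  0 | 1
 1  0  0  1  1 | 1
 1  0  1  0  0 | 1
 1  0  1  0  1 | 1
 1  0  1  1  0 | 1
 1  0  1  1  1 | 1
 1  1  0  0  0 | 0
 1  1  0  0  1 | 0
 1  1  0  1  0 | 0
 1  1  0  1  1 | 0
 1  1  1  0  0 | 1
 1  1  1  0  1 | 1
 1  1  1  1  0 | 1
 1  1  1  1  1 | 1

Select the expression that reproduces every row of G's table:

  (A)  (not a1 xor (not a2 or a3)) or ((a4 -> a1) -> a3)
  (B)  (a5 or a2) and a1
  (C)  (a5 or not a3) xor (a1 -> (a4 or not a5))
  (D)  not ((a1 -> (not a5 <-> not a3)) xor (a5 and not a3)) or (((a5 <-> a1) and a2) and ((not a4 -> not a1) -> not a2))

A

(B): at (0,0,0,1,0) it gives 0, but G = 1 — eliminated.
(C): at (0,0,0,1,0) it gives 0, but G = 1 — eliminated.
(D): at (0,0,0,0,1) it gives 1, but G = 0 — eliminated.
(A) is the remaining candidate, and it agrees with G on all 32 inputs.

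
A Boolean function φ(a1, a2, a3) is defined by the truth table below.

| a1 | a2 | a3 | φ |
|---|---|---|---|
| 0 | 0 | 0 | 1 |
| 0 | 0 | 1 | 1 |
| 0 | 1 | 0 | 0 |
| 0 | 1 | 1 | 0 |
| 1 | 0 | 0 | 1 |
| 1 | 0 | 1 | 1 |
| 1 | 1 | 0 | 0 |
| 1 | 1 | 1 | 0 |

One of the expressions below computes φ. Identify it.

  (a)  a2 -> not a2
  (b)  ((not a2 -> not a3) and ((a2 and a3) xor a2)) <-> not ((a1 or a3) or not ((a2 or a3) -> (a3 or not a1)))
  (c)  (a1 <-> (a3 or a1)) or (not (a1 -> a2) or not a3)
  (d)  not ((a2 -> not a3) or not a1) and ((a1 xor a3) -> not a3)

a

(b) fails at (0,0,0): the formula yields 0, φ is 1.
(c) fails at (0,0,1): the formula yields 0, φ is 1.
(d) fails at (0,0,0): the formula yields 0, φ is 1.
That leaves (a). Evaluating it on every row reproduces the table of φ exactly.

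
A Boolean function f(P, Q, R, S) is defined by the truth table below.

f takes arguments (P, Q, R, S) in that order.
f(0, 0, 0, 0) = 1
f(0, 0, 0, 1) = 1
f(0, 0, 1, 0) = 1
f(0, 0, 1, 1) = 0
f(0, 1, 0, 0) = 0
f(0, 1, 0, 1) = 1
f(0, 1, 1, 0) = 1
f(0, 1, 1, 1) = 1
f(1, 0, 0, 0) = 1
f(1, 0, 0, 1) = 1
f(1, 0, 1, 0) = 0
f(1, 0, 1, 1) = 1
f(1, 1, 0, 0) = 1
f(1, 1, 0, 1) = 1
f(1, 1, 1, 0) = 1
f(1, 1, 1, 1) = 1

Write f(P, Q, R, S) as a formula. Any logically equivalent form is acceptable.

The 0-rows are (0,0,1,1), (0,1,0,0), (1,0,1,0). Take each as a conjunction (¬P·¬Q·R·S, ¬P·Q·¬R·¬S, P·¬Q·R·¬S), form their disjunction, and complement — that gives a formula that is 1 everywhere f is.

f(P, Q, R, S) = ~(((((~P & ~Q) & R) & S) | (((~P & Q) & ~R) & ~S)) | (((P & ~Q) & R) & ~S))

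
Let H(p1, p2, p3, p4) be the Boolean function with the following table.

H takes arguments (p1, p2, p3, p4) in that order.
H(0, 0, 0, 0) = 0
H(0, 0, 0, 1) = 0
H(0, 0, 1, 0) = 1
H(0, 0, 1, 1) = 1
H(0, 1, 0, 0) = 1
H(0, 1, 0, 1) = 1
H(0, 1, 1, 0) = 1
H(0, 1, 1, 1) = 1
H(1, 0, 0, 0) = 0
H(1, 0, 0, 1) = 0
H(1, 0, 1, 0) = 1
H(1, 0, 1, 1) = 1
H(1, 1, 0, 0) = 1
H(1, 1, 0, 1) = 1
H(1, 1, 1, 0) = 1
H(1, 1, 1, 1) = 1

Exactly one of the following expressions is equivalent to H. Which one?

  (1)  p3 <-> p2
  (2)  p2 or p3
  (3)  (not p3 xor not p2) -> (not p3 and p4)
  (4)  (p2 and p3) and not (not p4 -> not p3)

2

(1) disagrees with H on (0,0,0,0) (formula → 1, table → 0); rule it out.
(3) disagrees with H on (0,0,0,0) (formula → 1, table → 0); rule it out.
(4) disagrees with H on (0,0,1,0) (formula → 0, table → 1); rule it out.
Only (2) survives; checking it on all 16 rows confirms it matches H.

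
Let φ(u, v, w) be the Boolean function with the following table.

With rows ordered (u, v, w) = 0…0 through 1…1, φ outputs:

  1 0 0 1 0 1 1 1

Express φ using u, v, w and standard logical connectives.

φ(u, v, w) = ~((((~u & ~v) & w) | ((~u & v) & ~w)) | ((u & ~v) & ~w))

The 0-rows are (0,0,1), (0,1,0), (1,0,0). Take each as a conjunction (¬u·¬v·w, ¬u·v·¬w, u·¬v·¬w), form their disjunction, and complement — that gives a formula that is 1 everywhere φ is.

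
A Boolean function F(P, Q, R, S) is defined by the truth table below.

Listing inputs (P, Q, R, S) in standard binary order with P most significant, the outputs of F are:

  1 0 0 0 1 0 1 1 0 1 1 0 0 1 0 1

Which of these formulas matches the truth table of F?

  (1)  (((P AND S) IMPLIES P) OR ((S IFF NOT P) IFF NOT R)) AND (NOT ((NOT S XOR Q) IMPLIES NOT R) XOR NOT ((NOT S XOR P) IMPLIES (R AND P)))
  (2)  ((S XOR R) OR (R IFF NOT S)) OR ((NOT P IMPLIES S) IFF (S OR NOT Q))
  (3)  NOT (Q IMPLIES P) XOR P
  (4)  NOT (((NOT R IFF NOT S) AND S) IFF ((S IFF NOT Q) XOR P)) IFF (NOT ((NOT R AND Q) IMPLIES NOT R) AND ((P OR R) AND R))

1

(2) fails at (0,0,0,0): the formula yields 0, F is 1.
(3) fails at (0,0,0,0): the formula yields 0, F is 1.
(4) fails at (0,0,1,0): the formula yields 1, F is 0.
(1) is the remaining candidate, and it agrees with F on all 16 inputs.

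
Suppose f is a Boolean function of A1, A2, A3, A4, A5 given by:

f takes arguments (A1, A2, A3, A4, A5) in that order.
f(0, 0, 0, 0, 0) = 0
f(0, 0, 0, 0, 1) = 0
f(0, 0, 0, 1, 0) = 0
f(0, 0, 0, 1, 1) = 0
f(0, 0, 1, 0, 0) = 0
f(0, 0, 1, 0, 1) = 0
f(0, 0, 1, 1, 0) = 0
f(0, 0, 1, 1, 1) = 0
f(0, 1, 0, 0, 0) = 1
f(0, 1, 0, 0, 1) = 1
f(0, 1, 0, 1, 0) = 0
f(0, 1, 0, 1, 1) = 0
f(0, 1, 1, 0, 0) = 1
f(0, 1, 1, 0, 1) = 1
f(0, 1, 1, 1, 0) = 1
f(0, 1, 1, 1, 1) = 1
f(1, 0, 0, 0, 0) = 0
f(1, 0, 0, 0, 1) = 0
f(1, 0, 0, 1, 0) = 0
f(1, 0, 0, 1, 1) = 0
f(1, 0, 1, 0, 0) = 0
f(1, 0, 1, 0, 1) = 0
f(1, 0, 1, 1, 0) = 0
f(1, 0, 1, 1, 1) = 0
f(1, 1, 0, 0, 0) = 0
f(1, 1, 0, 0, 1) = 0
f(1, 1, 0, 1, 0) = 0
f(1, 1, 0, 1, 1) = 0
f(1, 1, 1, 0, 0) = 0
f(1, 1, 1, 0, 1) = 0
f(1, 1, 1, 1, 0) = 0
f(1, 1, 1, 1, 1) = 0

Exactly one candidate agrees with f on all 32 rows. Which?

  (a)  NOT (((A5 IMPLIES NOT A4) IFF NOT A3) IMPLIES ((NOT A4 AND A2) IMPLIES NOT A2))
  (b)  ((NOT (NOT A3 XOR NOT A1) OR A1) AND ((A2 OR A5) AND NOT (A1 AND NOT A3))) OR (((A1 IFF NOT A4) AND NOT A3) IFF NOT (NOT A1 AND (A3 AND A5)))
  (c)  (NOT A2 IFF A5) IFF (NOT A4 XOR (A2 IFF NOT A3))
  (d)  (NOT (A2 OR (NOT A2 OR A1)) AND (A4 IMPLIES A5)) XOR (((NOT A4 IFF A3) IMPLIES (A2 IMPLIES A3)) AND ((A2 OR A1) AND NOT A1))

d

(a) disagrees with f on (0,1,1,0,0) (formula → 0, table → 1); rule it out.
(b) disagrees with f on (0,0,0,0,1) (formula → 1, table → 0); rule it out.
(c) disagrees with f on (0,0,0,0,1) (formula → 1, table → 0); rule it out.
That leaves (d). Evaluating it on every row reproduces the table of f exactly.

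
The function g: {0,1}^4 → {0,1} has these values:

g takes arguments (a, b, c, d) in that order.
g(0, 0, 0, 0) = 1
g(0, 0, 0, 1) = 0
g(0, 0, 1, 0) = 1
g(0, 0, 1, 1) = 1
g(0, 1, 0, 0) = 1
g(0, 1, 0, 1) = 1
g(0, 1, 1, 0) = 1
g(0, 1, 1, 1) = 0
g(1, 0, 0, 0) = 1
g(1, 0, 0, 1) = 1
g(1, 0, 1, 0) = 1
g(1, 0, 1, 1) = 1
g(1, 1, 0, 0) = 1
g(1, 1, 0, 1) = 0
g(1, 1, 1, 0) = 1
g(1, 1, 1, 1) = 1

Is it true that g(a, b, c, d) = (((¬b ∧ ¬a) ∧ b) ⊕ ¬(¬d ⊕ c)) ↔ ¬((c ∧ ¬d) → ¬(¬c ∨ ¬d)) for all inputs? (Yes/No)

Check the formula against g row by row:
  a=0, b=0, c=0, d=0: formula gives 1, g = 1 ✓
  a=0, b=0, c=0, d=1: formula gives 0, g = 0 ✓
  a=0, b=0, c=1, d=0: formula gives 1, g = 1 ✓
  a=0, b=0, c=1, d=1: formula gives 1, g = 1 ✓
  …
  a=0, b=1, c=0, d=1: formula gives 0, but g = 1 ✗
Row (0,1,0,1) is a counterexample, so the formula is not equivalent to g.

No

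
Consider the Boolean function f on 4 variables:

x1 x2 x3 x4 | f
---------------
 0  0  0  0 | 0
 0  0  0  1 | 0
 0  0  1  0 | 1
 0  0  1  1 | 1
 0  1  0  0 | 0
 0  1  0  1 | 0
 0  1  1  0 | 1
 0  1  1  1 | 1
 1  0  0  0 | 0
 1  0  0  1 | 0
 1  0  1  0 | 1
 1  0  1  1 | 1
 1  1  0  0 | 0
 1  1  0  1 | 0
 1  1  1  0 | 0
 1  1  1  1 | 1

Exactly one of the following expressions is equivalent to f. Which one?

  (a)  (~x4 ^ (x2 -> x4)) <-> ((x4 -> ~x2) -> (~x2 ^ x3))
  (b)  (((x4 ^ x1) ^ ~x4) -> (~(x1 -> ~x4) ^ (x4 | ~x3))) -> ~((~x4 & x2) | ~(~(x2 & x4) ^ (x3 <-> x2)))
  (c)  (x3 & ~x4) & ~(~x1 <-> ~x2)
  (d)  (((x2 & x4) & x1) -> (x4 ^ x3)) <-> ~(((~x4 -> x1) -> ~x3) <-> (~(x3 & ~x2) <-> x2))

(a) fails at (0,0,0,1): the formula yields 1, f is 0.
(c) fails at (0,0,1,0): the formula yields 0, f is 1.
(d) fails at (0,0,0,0): the formula yields 1, f is 0.
That leaves (b). Evaluating it on every row reproduces the table of f exactly.

b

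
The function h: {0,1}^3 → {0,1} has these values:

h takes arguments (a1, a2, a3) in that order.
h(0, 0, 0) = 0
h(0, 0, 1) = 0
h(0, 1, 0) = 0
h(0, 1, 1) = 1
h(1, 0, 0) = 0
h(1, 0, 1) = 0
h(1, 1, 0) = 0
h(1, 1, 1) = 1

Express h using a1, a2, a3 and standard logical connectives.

h(a1, a2, a3) = ((a1' · a2) · a3) + ((a1 · a2) · a3)

h=1 on 2 inputs: (0,1,1), (1,1,1). Reading each as a conjunction of literals (¬a1·a2·a3, a1·a2·a3) and taking the OR gives the canonical DNF.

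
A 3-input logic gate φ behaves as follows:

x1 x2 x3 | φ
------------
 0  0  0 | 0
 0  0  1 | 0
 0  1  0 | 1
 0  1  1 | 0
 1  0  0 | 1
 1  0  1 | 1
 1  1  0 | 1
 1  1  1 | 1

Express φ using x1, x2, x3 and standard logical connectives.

The 0-rows are (0,0,0), (0,0,1), (0,1,1). Take each as a conjunction (¬x1·¬x2·¬x3, ¬x1·¬x2·x3, ¬x1·x2·x3), form their disjunction, and complement — that gives a formula that is 1 everywhere φ is.

φ(x1, x2, x3) = NOT ((((NOT x1 AND NOT x2) AND NOT x3) OR ((NOT x1 AND NOT x2) AND x3)) OR ((NOT x1 AND x2) AND x3))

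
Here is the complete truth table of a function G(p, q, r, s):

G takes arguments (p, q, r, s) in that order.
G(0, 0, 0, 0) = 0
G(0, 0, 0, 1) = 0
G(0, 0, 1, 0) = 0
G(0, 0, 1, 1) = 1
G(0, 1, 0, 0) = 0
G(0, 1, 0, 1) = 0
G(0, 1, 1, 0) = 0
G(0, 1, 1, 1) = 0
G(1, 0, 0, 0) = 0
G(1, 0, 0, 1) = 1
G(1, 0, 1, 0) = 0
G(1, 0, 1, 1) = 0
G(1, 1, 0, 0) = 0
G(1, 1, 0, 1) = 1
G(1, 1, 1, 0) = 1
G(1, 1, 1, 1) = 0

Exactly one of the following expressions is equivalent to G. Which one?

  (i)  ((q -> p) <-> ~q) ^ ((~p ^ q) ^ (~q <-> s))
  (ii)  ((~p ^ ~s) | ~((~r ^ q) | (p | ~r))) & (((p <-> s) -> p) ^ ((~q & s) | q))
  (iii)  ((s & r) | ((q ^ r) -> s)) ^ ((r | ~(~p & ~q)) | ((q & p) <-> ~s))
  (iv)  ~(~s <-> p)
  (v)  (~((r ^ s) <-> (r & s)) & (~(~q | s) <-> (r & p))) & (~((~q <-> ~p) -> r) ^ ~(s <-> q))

(i) fails at (0,0,0,1): the formula yields 1, G is 0.
(ii) fails at (0,0,1,1): the formula yields 0, G is 1.
(iii) fails at (0,0,0,0): the formula yields 1, G is 0.
(iv) fails at (0,0,0,0): the formula yields 1, G is 0.
That leaves (v). Evaluating it on every row reproduces the table of G exactly.

v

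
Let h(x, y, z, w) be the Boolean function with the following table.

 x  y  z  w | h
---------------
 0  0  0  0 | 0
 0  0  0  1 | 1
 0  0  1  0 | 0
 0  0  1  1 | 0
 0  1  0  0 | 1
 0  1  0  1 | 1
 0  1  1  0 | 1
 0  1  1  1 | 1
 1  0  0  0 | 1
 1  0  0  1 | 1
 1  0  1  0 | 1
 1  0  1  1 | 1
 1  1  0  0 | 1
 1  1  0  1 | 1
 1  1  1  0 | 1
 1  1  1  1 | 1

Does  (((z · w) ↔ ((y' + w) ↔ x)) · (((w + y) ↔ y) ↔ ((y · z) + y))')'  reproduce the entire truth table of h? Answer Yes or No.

No

Check the formula against h row by row:
  x=0, y=0, z=0, w=0: formula gives 0, h = 0 ✓
  x=0, y=0, z=0, w=1: formula gives 1, h = 1 ✓
  x=0, y=0, z=1, w=0: formula gives 0, h = 0 ✓
  x=0, y=0, z=1, w=1: formula gives 1, but h = 0 ✗
Row (0,0,1,1) is a counterexample, so the formula is not equivalent to h.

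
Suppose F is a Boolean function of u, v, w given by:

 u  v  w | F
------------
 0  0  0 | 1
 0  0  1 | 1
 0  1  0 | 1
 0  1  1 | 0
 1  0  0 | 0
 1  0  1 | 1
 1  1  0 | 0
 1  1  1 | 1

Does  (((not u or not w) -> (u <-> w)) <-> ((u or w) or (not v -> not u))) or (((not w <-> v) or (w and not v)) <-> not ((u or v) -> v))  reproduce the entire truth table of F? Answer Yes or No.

No

Test each input against both F and the formula:
  u=0, v=0, w=0: formula gives 1, F = 1 ✓
  u=0, v=0, w=1: formula gives 0, but F = 1 ✗
Row (0,0,1) is a counterexample, so the formula is not equivalent to F.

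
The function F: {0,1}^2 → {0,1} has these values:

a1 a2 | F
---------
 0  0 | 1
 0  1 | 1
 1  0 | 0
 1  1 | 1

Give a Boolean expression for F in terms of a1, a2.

This is a1 → a2 (false only at 1,0).

F(a1, a2) = a1 → a2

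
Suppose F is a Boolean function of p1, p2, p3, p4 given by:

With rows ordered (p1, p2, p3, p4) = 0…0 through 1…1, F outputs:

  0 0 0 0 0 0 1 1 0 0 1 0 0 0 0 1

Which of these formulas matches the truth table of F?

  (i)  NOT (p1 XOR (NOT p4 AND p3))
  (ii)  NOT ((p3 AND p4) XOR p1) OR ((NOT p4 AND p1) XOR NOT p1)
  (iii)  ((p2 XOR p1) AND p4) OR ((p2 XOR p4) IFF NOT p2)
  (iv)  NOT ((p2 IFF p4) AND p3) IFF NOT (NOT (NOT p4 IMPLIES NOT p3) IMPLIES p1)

(i): at (0,0,0,0) it gives 1, but F = 0 — eliminated.
(ii): at (0,0,0,0) it gives 1, but F = 0 — eliminated.
(iii): at (0,0,0,1) it gives 1, but F = 0 — eliminated.
(iv) is the remaining candidate, and it agrees with F on all 16 inputs.

iv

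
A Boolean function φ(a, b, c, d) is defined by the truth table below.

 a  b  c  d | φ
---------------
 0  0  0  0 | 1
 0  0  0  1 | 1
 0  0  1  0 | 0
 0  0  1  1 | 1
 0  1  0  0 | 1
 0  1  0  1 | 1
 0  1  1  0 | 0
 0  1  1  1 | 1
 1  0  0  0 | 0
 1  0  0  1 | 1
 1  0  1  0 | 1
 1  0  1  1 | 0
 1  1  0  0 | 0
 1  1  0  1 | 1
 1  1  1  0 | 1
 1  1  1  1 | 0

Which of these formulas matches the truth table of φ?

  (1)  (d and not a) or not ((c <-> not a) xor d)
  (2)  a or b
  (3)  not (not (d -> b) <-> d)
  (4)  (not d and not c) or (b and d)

(2) disagrees with φ on (0,0,0,0) (formula → 0, table → 1); rule it out.
(3) disagrees with φ on (0,0,0,0) (formula → 0, table → 1); rule it out.
(4) disagrees with φ on (0,0,0,1) (formula → 0, table → 1); rule it out.
That leaves (1). Evaluating it on every row reproduces the table of φ exactly.

1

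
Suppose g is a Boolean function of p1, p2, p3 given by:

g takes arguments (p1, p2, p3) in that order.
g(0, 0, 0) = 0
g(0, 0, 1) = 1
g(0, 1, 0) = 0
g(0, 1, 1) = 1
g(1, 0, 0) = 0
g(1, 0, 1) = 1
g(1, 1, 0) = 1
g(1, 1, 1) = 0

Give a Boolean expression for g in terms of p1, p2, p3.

Collect the rows where g=1 — (0,0,1), (0,1,1), (1,0,1), (1,1,0) — and write one minterm per row: ¬p1·¬p2·p3, ¬p1·p2·p3, p1·¬p2·p3, p1·p2·¬p3. Their union (logical OR) reproduces the table exactly.

g(p1, p2, p3) = ((((~p1 & ~p2) & p3) | ((~p1 & p2) & p3)) | ((p1 & ~p2) & p3)) | ((p1 & p2) & ~p3)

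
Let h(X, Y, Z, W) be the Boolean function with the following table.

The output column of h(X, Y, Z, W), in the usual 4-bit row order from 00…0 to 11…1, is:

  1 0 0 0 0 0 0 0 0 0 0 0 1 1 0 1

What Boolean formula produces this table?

h(X, Y, Z, W) = (((((not X and not Y) and not Z) and not W) or (((X and Y) and not Z) and not W)) or (((X and Y) and not Z) and W)) or (((X and Y) and Z) and W)

Collect the rows where h=1 — (0,0,0,0), (1,1,0,0), (1,1,0,1), (1,1,1,1) — and write one minterm per row: ¬X·¬Y·¬Z·¬W, X·Y·¬Z·¬W, X·Y·¬Z·W, X·Y·Z·W. Their union (logical OR) reproduces the table exactly.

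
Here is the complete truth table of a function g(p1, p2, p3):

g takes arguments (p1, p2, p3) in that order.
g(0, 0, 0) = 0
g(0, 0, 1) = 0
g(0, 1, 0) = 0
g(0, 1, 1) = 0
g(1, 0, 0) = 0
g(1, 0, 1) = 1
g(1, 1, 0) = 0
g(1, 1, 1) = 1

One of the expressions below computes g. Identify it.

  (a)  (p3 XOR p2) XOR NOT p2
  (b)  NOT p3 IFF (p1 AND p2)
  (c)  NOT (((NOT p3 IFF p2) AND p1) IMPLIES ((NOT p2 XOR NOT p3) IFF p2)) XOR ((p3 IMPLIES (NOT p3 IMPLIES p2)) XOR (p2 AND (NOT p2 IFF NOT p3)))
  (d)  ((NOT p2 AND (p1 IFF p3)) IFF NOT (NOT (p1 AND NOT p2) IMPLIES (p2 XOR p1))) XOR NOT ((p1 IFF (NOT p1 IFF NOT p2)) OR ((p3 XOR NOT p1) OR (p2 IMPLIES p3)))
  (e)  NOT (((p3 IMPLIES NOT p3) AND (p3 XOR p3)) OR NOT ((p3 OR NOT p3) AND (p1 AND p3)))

e

(a): at (0,0,0) it gives 1, but g = 0 — eliminated.
(b): at (0,0,1) it gives 1, but g = 0 — eliminated.
(c): at (0,0,0) it gives 1, but g = 0 — eliminated.
(d): at (0,0,0) it gives 1, but g = 0 — eliminated.
(e) is the remaining candidate, and it agrees with g on all 8 inputs.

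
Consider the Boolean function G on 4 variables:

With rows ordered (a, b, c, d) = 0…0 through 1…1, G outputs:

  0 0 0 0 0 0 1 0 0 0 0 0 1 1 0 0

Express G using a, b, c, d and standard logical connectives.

The 1-rows are (0,1,1,0), (1,1,0,0), (1,1,0,1). Each contributes one minterm — ¬a·b·c·¬d; a·b·¬c·¬d; a·b·¬c·d — and their disjunction is a sum-of-products form of G.

G(a, b, c, d) = ((((NOT a AND b) AND c) AND NOT d) OR (((a AND b) AND NOT c) AND NOT d)) OR (((a AND b) AND NOT c) AND d)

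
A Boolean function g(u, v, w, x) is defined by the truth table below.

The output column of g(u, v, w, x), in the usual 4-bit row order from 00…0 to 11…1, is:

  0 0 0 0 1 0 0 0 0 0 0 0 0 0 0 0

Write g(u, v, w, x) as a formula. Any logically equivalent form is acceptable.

Only row (0,1,0,0) gives 1. That row's minterm ¬u·v·¬w·¬x is g directly.

g(u, v, w, x) = ((not u and v) and not w) and not x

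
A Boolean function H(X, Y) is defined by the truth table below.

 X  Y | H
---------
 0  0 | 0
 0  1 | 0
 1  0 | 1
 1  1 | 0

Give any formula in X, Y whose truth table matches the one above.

H(X, Y) = X AND NOT Y

1 only at (1,0): X AND NOT Y.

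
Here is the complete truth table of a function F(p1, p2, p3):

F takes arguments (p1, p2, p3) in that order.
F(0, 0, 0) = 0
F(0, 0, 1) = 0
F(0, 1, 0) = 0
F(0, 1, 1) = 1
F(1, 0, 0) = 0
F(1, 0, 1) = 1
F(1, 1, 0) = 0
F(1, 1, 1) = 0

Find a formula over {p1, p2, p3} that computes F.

F(p1, p2, p3) = ((NOT p1 AND p2) AND p3) OR ((p1 AND NOT p2) AND p3)

Collect the rows where F=1 — (0,1,1), (1,0,1) — and write one minterm per row: ¬p1·p2·p3, p1·¬p2·p3. Their union (logical OR) reproduces the table exactly.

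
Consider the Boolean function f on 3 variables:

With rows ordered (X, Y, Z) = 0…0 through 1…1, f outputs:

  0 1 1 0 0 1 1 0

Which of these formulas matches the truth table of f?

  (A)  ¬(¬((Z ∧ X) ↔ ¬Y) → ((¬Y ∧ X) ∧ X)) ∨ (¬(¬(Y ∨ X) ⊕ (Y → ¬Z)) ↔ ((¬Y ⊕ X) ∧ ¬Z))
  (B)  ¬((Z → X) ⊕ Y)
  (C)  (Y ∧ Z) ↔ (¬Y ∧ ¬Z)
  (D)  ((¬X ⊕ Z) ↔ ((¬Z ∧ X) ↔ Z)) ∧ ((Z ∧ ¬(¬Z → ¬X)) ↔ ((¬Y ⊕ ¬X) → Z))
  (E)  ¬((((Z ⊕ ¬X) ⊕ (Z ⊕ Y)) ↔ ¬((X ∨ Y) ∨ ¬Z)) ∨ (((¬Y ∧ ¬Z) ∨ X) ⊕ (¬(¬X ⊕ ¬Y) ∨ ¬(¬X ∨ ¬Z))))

(A) fails at (0,0,0): the formula yields 1, f is 0.
(B) fails at (1,0,1): the formula yields 0, f is 1.
(D) fails at (0,0,1): the formula yields 0, f is 1.
(E) fails at (0,0,0): the formula yields 1, f is 0.
Only (C) survives; checking it on all 8 rows confirms it matches f.

C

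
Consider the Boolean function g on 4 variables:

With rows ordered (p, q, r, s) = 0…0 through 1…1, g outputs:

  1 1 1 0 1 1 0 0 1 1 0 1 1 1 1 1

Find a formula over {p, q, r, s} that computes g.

There are just 4 zero rows: (0,0,1,1), (0,1,1,0), (0,1,1,1), (1,0,1,0). Their minterms are ¬p·¬q·r·s, ¬p·q·r·¬s, ¬p·q·r·s, p·¬q·r·¬s; the OR of those covers precisely the 0-outputs, and negating it yields g.

g(p, q, r, s) = ~((((((~p & ~q) & r) & s) | (((~p & q) & r) & ~s)) | (((~p & q) & r) & s)) | (((p & ~q) & r) & ~s))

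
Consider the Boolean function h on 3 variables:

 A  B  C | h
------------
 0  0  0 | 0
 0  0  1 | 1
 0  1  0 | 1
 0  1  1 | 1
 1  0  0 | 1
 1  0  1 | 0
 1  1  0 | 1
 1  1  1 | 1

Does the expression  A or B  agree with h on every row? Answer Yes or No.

No

Test each input against both h and the formula:
  A=0, B=0, C=0: formula gives 0, h = 0 ✓
  A=0, B=0, C=1: formula gives 0, but h = 1 ✗
Since they disagree at (0,0,1), the expression is not a correct formula for h.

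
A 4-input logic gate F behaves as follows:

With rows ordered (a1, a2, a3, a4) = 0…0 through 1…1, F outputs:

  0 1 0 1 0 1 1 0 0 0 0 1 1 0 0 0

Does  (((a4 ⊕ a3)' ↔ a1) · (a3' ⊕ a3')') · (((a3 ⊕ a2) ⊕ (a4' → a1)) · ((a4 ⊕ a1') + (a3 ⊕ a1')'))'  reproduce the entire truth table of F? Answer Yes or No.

Test each input against both F and the formula:
  a1=0, a2=0, a3=0, a4=0: formula gives 0, F = 0 ✓
  a1=0, a2=0, a3=0, a4=1: formula gives 1, F = 1 ✓
  a1=0, a2=0, a3=1, a4=0: formula gives 0, F = 0 ✓
  a1=0, a2=0, a3=1, a4=1: formula gives 0, but F = 1 ✗
Since they disagree at (0,0,1,1), the expression is not a correct formula for F.

No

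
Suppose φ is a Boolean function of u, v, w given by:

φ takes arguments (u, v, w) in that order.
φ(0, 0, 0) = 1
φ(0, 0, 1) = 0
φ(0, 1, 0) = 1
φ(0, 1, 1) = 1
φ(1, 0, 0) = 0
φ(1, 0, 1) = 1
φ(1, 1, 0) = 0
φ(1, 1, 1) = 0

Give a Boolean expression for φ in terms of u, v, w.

φ(u, v, w) = ((((NOT u AND NOT v) AND NOT w) OR ((NOT u AND v) AND NOT w)) OR ((NOT u AND v) AND w)) OR ((u AND NOT v) AND w)

The 1-rows are (0,0,0), (0,1,0), (0,1,1), (1,0,1). Each contributes one minterm — ¬u·¬v·¬w; ¬u·v·¬w; ¬u·v·w; u·¬v·w — and their disjunction is a sum-of-products form of φ.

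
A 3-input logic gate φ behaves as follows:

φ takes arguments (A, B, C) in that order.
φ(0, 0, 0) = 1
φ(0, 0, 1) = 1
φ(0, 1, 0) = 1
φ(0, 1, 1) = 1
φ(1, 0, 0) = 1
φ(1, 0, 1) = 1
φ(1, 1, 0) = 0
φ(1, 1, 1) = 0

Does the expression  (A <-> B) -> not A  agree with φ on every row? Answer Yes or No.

Test each input against both φ and the formula:
  A=0, B=0, C=0: formula gives 1, φ = 1 ✓
  A=0, B=0, C=1: formula gives 1, φ = 1 ✓
  A=0, B=1, C=0: formula gives 1, φ = 1 ✓
  A=0, B=1, C=1: formula gives 1, φ = 1 ✓
  A=1, B=0, C=0: formula gives 1, φ = 1 ✓
  …and likewise for the remaining 3 rows.
Every row agrees, so the formula is equivalent.

Yes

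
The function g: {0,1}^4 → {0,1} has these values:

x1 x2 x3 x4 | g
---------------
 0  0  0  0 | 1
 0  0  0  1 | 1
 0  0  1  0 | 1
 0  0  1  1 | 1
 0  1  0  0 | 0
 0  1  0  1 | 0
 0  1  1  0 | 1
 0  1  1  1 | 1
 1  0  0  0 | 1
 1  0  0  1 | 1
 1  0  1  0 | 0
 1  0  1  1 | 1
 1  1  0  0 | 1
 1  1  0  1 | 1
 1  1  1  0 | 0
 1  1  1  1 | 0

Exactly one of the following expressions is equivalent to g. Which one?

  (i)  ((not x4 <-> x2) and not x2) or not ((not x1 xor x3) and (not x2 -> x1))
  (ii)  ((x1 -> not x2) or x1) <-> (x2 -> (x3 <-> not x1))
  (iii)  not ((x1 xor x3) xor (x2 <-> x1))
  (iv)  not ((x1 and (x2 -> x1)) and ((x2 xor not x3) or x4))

i

(ii) disagrees with g on (1,0,1,0) (formula → 1, table → 0); rule it out.
(iii) disagrees with g on (0,0,0,0) (formula → 0, table → 1); rule it out.
(iv) disagrees with g on (0,1,0,0) (formula → 1, table → 0); rule it out.
(i) is the remaining candidate, and it agrees with g on all 16 inputs.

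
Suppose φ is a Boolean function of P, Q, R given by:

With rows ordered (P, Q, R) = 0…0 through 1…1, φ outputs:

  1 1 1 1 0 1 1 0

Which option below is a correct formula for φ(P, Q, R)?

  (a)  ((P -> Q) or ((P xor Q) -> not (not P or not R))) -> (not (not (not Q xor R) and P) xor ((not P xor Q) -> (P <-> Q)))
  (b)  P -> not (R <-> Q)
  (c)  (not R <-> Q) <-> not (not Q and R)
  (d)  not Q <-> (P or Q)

(a) disagrees with φ on (0,0,0) (formula → 0, table → 1); rule it out.
(c) disagrees with φ on (0,0,0) (formula → 0, table → 1); rule it out.
(d) disagrees with φ on (0,0,0) (formula → 0, table → 1); rule it out.
(b) is the remaining candidate, and it agrees with φ on all 8 inputs.

b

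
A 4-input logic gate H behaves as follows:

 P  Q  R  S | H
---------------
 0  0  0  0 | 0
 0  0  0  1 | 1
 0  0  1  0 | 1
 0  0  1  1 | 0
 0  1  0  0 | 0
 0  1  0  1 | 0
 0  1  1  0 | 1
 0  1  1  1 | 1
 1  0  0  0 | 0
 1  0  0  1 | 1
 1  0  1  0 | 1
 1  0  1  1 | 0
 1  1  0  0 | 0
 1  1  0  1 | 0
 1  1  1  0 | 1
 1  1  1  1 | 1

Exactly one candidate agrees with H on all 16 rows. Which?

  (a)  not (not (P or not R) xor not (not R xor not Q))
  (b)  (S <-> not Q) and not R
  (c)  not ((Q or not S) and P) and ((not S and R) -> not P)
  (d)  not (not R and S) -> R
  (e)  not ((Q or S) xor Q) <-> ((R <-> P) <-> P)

e

(a) fails at (0,0,0,1): the formula yields 0, H is 1.
(b) fails at (0,0,1,0): the formula yields 0, H is 1.
(c) fails at (0,0,0,0): the formula yields 1, H is 0.
(d) fails at (0,0,1,1): the formula yields 1, H is 0.
That leaves (e). Evaluating it on every row reproduces the table of H exactly.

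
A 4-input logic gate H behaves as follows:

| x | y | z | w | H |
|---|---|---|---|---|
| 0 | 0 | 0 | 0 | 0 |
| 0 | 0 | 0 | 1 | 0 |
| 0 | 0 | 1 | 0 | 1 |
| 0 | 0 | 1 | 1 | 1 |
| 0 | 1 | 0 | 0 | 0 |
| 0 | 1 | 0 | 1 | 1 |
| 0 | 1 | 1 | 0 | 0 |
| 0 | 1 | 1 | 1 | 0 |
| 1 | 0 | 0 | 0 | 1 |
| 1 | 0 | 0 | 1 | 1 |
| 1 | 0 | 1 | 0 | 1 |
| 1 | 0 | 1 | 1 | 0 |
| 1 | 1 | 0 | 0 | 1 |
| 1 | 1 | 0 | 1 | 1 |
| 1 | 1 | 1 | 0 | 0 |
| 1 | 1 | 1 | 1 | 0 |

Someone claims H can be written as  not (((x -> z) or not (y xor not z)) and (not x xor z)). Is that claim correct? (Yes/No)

No

Evaluate not (((x -> z) or not (y xor not z)) and (not x xor z)) on each row and compare to H:
  x=0, y=0, z=0, w=0: formula gives 0, H = 0 ✓
  x=0, y=0, z=0, w=1: formula gives 0, H = 0 ✓
  x=0, y=0, z=1, w=0: formula gives 1, H = 1 ✓
  x=0, y=0, z=1, w=1: formula gives 1, H = 1 ✓
  …
  x=0, y=1, z=0, w=1: formula gives 0, but H = 1 ✗
Row (0,1,0,1) is a counterexample, so the formula is not equivalent to H.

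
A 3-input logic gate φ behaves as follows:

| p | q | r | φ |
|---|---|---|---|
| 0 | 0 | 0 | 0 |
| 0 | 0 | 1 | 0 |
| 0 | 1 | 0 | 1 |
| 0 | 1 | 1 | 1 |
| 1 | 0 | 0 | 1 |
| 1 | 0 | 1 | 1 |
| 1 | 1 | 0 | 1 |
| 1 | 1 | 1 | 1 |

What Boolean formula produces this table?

φ(p, q, r) = not (((not p and not q) and not r) or ((not p and not q) and r))

The 0-rows are (0,0,0), (0,0,1). Take each as a conjunction (¬p·¬q·¬r, ¬p·¬q·r), form their disjunction, and complement — that gives a formula that is 1 everywhere φ is.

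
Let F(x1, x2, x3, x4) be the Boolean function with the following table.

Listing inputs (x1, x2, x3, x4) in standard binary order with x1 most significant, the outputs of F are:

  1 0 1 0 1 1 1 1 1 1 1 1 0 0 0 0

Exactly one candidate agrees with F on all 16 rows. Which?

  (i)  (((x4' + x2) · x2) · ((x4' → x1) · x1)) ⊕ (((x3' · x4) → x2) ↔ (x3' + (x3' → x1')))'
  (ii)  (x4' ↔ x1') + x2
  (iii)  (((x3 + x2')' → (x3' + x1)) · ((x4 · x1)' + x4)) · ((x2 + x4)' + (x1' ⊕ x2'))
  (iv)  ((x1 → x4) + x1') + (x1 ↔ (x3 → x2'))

iii

(i) fails at (0,0,0,0): the formula yields 0, F is 1.
(ii) fails at (1,0,0,0): the formula yields 0, F is 1.
(iv) fails at (0,0,0,1): the formula yields 1, F is 0.
That leaves (iii). Evaluating it on every row reproduces the table of F exactly.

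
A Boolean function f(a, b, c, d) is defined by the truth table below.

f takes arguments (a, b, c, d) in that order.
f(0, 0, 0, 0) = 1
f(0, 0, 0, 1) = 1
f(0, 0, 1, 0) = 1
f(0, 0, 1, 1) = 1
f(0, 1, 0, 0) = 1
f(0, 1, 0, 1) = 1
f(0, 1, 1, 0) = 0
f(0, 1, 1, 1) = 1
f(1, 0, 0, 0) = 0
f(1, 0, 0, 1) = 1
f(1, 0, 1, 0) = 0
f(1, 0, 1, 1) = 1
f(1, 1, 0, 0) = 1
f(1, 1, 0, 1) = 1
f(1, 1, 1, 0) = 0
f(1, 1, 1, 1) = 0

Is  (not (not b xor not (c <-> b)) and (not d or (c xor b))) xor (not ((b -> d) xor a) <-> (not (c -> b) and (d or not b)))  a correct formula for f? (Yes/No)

No

Check the formula against f row by row:
  a=0, b=0, c=0, d=0: formula gives 1, f = 1 ✓
  a=0, b=0, c=0, d=1: formula gives 1, f = 1 ✓
  a=0, b=0, c=1, d=0: formula gives 1, f = 1 ✓
  a=0, b=0, c=1, d=1: formula gives 1, f = 1 ✓
  a=0, b=1, c=0, d=0: formula gives 0, but f = 1 ✗
Row (0,1,0,0) is a counterexample, so the formula is not equivalent to f.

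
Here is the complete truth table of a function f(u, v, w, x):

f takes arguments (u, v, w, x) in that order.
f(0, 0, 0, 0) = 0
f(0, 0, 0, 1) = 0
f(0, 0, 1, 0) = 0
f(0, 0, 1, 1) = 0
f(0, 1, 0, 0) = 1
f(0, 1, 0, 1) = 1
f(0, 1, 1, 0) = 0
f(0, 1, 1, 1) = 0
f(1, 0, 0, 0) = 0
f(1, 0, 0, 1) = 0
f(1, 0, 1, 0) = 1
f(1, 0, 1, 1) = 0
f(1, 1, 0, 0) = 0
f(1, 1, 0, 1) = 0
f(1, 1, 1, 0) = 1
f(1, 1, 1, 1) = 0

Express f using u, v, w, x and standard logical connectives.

f(u, v, w, x) = (((((NOT u AND v) AND NOT w) AND NOT x) OR (((NOT u AND v) AND NOT w) AND x)) OR (((u AND NOT v) AND w) AND NOT x)) OR (((u AND v) AND w) AND NOT x)

f=1 on 4 inputs: (0,1,0,0), (0,1,0,1), (1,0,1,0), (1,1,1,0). Reading each as a conjunction of literals (¬u·v·¬w·¬x, ¬u·v·¬w·x, u·¬v·w·¬x, u·v·w·¬x) and taking the OR gives the canonical DNF.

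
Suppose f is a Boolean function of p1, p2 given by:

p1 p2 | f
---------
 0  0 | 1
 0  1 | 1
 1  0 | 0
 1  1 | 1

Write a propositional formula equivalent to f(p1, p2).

This is p1 → p2 (false only at 1,0).

f(p1, p2) = p1 → p2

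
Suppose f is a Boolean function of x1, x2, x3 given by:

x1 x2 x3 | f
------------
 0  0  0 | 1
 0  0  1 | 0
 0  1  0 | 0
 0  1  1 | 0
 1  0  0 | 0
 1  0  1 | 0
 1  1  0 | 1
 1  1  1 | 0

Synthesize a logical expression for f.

f(x1, x2, x3) = ((NOT x1 AND NOT x2) AND NOT x3) OR ((x1 AND x2) AND NOT x3)

f=1 on 2 inputs: (0,0,0), (1,1,0). Reading each as a conjunction of literals (¬x1·¬x2·¬x3, x1·x2·¬x3) and taking the OR gives the canonical DNF.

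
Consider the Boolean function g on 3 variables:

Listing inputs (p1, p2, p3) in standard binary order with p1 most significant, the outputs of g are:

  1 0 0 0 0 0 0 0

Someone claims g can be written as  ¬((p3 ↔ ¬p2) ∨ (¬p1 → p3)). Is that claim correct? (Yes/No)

Yes

Test each input against both g and the formula:
  p1=0, p2=0, p3=0: formula gives 1, g = 1 ✓
  p1=0, p2=0, p3=1: formula gives 0, g = 0 ✓
  p1=0, p2=1, p3=0: formula gives 0, g = 0 ✓
  p1=0, p2=1, p3=1: formula gives 0, g = 0 ✓
  p1=1, p2=0, p3=0: formula gives 0, g = 0 ✓
  …and likewise for the remaining 3 rows.
All 8 rows match — the expression computes g exactly.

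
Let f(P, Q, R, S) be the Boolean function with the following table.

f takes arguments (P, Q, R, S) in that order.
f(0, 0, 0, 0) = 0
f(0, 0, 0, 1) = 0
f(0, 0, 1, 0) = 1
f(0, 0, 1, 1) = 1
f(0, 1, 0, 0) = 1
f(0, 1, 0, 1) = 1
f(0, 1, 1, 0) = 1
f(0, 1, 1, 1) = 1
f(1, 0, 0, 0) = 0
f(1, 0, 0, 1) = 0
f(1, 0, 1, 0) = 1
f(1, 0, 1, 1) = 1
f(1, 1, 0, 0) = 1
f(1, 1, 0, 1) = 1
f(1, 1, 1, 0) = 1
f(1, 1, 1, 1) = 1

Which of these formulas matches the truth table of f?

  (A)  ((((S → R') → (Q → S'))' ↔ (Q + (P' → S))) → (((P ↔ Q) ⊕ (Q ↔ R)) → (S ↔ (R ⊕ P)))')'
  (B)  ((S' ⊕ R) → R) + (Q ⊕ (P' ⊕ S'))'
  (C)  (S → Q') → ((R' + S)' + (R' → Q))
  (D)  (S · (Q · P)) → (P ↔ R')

(A) disagrees with f on (0,0,0,0) (formula → 1, table → 0); rule it out.
(B) disagrees with f on (0,0,0,0) (formula → 1, table → 0); rule it out.
(D) disagrees with f on (0,0,0,0) (formula → 1, table → 0); rule it out.
(C) is the remaining candidate, and it agrees with f on all 16 inputs.

C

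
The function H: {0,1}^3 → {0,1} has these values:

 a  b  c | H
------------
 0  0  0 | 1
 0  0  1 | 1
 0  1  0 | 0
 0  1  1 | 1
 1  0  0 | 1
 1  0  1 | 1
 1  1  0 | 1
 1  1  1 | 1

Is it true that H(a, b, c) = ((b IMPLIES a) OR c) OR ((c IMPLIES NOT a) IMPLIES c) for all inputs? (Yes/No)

Check the formula against H row by row:
  a=0, b=0, c=0: formula gives 1, H = 1 ✓
  a=0, b=0, c=1: formula gives 1, H = 1 ✓
  a=0, b=1, c=0: formula gives 0, H = 0 ✓
  a=0, b=1, c=1: formula gives 1, H = 1 ✓
  a=1, b=0, c=0: formula gives 1, H = 1 ✓
  … (the remaining 3 rows also agree.)
Every row agrees, so the formula is equivalent.

Yes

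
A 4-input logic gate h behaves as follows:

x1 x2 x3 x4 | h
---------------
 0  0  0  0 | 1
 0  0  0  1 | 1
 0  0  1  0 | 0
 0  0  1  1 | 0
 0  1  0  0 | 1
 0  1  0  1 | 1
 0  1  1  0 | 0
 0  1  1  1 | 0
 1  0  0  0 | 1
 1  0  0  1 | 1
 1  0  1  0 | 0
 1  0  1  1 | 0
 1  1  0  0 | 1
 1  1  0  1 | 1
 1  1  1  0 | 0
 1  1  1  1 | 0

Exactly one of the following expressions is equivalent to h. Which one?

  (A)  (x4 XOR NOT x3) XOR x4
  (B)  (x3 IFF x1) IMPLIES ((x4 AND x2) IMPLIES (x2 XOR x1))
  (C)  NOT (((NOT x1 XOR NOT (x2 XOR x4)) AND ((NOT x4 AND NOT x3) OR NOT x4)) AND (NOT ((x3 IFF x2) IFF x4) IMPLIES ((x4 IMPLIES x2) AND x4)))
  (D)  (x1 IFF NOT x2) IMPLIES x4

A

(B) fails at (0,0,1,0): the formula yields 1, h is 0.
(C) fails at (0,0,1,0): the formula yields 1, h is 0.
(D) fails at (0,0,1,0): the formula yields 1, h is 0.
Only (A) survives; checking it on all 16 rows confirms it matches h.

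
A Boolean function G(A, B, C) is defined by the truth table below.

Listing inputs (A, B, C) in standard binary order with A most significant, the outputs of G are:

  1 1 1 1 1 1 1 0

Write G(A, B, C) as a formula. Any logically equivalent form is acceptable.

The output is 0 only when every input is 1 — NAND of all inputs.

G(A, B, C) = not ((A and B) and C)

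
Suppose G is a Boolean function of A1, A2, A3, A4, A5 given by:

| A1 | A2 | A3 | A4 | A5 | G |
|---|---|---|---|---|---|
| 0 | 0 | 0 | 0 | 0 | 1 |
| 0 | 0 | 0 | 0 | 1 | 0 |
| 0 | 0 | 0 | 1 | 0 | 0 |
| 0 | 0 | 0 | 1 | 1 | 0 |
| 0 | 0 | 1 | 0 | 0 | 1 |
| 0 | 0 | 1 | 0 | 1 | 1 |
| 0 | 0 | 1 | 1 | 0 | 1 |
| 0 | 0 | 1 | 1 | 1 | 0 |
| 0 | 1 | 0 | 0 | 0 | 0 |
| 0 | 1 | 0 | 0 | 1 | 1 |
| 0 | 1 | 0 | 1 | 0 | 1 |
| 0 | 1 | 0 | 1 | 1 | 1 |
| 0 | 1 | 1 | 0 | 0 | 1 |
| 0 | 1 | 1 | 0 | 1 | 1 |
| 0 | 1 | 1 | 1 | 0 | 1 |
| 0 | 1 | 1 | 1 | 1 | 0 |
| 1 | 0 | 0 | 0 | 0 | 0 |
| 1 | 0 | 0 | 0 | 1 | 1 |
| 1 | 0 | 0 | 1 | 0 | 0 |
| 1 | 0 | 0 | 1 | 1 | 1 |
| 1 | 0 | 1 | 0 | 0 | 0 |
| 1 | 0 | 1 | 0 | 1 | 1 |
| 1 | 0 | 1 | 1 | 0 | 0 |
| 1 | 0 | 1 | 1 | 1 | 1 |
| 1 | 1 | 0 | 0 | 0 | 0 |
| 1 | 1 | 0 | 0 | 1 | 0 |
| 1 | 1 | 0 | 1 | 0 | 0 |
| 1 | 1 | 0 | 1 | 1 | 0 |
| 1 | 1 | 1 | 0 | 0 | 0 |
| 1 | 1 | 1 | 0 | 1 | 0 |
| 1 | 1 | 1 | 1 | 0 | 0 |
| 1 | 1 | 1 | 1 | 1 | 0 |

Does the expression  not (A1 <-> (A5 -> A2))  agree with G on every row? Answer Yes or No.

No

Evaluate not (A1 <-> (A5 -> A2)) on each row and compare to G:
  A1=0, A2=0, A3=0, A4=0, A5=0: formula gives 1, G = 1 ✓
  A1=0, A2=0, A3=0, A4=0, A5=1: formula gives 0, G = 0 ✓
  A1=0, A2=0, A3=0, A4=1, A5=0: formula gives 1, but G = 0 ✗
Row (0,0,0,1,0) is a counterexample, so the formula is not equivalent to G.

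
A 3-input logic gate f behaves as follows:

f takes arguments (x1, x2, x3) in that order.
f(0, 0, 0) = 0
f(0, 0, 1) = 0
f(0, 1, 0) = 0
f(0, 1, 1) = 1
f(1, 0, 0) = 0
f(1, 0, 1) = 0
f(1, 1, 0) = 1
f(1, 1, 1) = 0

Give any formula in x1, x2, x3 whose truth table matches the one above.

f(x1, x2, x3) = ((not x1 and x2) and x3) or ((x1 and x2) and not x3)

Collect the rows where f=1 — (0,1,1), (1,1,0) — and write one minterm per row: ¬x1·x2·x3, x1·x2·¬x3. Their union (logical OR) reproduces the table exactly.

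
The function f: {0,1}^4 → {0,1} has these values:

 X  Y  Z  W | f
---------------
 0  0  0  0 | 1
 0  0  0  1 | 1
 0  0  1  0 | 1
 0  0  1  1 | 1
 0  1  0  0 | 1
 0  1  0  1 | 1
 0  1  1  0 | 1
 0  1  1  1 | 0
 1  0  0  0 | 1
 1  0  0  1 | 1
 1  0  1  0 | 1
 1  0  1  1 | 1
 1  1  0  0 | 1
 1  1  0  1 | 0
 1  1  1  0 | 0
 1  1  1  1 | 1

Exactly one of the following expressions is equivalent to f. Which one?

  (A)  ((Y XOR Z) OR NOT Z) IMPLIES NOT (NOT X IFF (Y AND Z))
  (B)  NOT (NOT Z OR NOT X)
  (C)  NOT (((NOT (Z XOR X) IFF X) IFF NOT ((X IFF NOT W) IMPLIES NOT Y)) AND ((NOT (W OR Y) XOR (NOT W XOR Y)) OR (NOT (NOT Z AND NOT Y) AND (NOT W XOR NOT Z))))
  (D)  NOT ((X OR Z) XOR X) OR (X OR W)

(A): at (0,1,1,1) it gives 1, but f = 0 — eliminated.
(B): at (0,0,0,0) it gives 0, but f = 1 — eliminated.
(D): at (0,0,1,0) it gives 0, but f = 1 — eliminated.
Only (C) survives; checking it on all 16 rows confirms it matches f.

C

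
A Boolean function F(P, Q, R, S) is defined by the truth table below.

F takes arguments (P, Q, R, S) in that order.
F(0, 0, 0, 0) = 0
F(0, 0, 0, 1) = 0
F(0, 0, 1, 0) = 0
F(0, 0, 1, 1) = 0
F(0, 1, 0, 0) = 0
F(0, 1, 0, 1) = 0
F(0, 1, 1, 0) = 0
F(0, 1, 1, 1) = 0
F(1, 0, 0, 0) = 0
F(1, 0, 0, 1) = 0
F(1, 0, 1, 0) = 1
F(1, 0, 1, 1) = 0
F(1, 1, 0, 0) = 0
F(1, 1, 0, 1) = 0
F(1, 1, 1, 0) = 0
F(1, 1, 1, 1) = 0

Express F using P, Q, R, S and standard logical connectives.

Only row (1,0,1,0) gives 1. That row's minterm P·¬Q·R·¬S is F directly.

F(P, Q, R, S) = ((P AND NOT Q) AND R) AND NOT S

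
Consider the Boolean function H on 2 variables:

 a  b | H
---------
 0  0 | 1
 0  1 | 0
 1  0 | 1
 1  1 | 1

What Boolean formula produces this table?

H(a, b) = b -> a

This is b → a (false only at 0,1).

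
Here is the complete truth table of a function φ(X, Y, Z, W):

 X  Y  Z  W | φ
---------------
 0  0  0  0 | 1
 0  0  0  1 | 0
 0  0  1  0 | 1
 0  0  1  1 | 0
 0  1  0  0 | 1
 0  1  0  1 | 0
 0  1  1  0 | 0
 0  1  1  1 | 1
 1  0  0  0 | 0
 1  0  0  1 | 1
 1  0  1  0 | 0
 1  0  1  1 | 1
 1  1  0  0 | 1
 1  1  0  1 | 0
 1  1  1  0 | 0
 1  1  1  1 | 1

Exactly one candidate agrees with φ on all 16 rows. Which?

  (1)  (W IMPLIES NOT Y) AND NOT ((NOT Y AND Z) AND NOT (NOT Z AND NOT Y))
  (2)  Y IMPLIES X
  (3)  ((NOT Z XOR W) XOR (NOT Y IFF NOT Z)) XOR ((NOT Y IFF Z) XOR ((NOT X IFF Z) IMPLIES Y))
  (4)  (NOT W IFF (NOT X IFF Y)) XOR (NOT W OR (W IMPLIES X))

(1) disagrees with φ on (0,0,0,1) (formula → 1, table → 0); rule it out.
(2) disagrees with φ on (0,0,0,1) (formula → 1, table → 0); rule it out.
(4) disagrees with φ on (0,0,0,1) (formula → 1, table → 0); rule it out.
Only (3) survives; checking it on all 16 rows confirms it matches φ.

3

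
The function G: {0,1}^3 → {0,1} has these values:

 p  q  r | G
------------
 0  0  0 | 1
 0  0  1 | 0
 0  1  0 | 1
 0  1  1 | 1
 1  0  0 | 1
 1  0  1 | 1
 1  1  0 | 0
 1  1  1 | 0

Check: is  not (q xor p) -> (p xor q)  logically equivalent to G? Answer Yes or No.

Check the formula against G row by row:
  p=0, q=0, r=0: formula gives 0, but G = 1 ✗
Since they disagree at (0,0,0), the expression is not a correct formula for G.

No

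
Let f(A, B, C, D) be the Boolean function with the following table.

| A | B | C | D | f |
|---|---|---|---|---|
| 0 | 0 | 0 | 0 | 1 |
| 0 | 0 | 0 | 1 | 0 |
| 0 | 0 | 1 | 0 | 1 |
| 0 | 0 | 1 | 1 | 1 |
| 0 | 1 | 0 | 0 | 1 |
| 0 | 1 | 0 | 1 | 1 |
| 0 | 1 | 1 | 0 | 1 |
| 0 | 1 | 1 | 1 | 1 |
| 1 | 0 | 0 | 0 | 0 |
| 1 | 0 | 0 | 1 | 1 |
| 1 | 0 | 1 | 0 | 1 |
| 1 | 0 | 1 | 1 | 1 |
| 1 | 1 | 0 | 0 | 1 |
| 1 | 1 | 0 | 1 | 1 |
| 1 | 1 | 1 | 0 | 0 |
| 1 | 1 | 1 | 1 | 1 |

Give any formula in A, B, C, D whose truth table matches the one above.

f(A, B, C, D) = (((((A' · B') · C') · D) + (((A · B') · C') · D')) + (((A · B) · C) · D'))'

The 0-rows are (0,0,0,1), (1,0,0,0), (1,1,1,0). Take each as a conjunction (¬A·¬B·¬C·D, A·¬B·¬C·¬D, A·B·C·¬D), form their disjunction, and complement — that gives a formula that is 1 everywhere f is.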